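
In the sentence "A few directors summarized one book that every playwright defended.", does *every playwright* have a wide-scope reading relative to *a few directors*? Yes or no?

No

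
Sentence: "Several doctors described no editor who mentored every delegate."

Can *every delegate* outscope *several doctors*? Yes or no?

The DP *every delegate* is contained in the relative clause *who mentored every delegate* modifying *no editor*.
A relative clause is a scope island — quantifier raising cannot cross its boundary.
So *every delegate* cannot raise to a position above *several doctors*.

No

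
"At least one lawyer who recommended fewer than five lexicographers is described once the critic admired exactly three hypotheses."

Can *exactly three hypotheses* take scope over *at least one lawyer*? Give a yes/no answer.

*exactly three hypotheses* is embedded in the adjunct clause *once the critic admired exactly three hypotheses*.
Adjuncts are opaque for quantifier raising; a quantifier in an adjunct stays inside it.
So *exactly three hypotheses* cannot raise to a position above *at least one lawyer*.

No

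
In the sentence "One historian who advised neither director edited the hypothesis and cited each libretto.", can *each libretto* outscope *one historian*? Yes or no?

No

*each libretto* occurs within one conjunct of the coordinate structure (*cited each libretto*).
Coordinate structures are islands for non-across-the-board movement, QR included.
Hence only narrow scope for *each libretto* (under *one historian*) survives.
(Only the surface reading survives: one fixed historian with respect to all the relevant librettos.)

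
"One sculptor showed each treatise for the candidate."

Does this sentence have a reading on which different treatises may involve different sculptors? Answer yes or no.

Yes

This is the *each treatise* > *one sculptor* reading.
*one sculptor* and *each treatise* are co-arguments of the matrix verb, with nothing but a clause-internal boundary between them.
Nothing blocks QR of the lower DP to a position above the higher one, so inverse scope is available.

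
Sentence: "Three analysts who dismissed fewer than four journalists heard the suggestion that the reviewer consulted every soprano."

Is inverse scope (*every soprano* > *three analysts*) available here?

*every soprano* occurs within the complex NP *the suggestion that the reviewer consulted every soprano*.
The complex NP is opaque for QR — the quantifier is frozen inside the noun's complement.
So *every soprano* cannot raise high enough to outscope *three analysts*; only the surface ordering *three analysts* > *every soprano* is available.

No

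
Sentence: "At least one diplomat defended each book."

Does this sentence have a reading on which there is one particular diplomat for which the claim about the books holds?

The described interpretation is the *at least one diplomat* > *each book* scoping.
Surface scope (*at least one diplomat* > *each book*) is always derivable; islands only block QR, not in-situ interpretation.

Yes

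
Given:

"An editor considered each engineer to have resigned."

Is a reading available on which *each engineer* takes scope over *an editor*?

Yes

*each engineer* is an ECM subject; ECM complements are not islands, and the embedded quantifier may take matrix scope.
No island intervenes, so both surface and inverse scope are derivable.
The sentence is scopally ambiguous between *an editor* > *each engineer* and *each engineer* > *an editor*.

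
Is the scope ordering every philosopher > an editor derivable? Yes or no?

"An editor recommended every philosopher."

Yes

*every philosopher* and *an editor* are in the same minimal clause.
Nothing blocks QR of the lower DP to a position above the higher one, so inverse scope is available.
Both orderings are possible: *an editor* > *every philosopher* and *every philosopher* > *an editor*.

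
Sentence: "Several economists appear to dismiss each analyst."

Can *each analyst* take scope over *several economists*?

Yes

The matrix predicate is a raising verb, whose infinitival complement is not a scope island — *each analyst* can QR into the matrix clause.
Clause-internal QR can adjoin the lower DP above the subject, yielding the inverse reading.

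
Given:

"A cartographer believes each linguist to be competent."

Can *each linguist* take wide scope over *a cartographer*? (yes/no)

Yes

*each linguist* is the subject of an ECM infinitive — the infinitival complement of an ECM verb is not a scope island, so *each linguist* can raise into the matrix clause.
Since no island is crossed, the inverse ordering is licensed alongside surface scope.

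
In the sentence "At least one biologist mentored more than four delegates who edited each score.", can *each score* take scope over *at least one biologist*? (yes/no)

The DP *each score* is contained in the relative clause *who edited each score* modifying *more than four delegates*.
A relative clause is a scope island — quantifier raising cannot cross its boundary.
The inverse ordering *each score* > *at least one biologist* is therefore underivable.

No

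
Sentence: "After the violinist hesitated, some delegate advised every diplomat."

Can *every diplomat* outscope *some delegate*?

Yes

*every diplomat* is a matrix argument; the adjunct is an island but the target quantifier is outside it.
Since no island is crossed, the inverse ordering is licensed alongside surface scope.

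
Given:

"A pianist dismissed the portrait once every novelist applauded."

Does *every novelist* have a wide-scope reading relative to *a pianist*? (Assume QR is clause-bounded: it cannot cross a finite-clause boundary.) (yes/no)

*every novelist* sits inside the adjunct clause *once every novelist applauded*.
Since the clause is an adjunct (not a complement), the Adjunct Condition blocks QR across its edge.
Hence only narrow scope for *every novelist* (under *a pianist*) survives.
(Only the surface reading survives: one fixed pianist with respect to all the relevant novelists.)

No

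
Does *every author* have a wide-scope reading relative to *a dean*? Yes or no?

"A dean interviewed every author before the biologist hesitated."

The adjunct island is irrelevant here — *every author* and *a dean* are both in the matrix clause.
Ordinary QR to a clause-peripheral position gives the wide-scope LF for the lower DP.

Yes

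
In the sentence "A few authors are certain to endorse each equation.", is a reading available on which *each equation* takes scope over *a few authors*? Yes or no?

Yes

Infinitival complements of raising predicates do not block QR; *each equation* and *a few authors* are effectively clausemates.
Nothing blocks QR of the lower DP to a position above the higher one, so inverse scope is available.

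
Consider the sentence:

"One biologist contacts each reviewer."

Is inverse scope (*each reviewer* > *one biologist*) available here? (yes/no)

Yes

*each reviewer* and *one biologist* are in the same minimal clause.
Ordinary QR to a clause-peripheral position gives the wide-scope LF for the lower DP.
The sentence is scopally ambiguous between *one biologist* > *each reviewer* and *each reviewer* > *one biologist*.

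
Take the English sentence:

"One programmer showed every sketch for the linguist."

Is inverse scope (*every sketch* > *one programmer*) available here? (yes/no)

*every sketch* is the matrix object and *one programmer* the matrix subject; the two are clausemates.
Since no island is crossed, the inverse ordering is licensed alongside surface scope.
Both orderings are possible: *one programmer* > *every sketch* and *every sketch* > *one programmer*.

Yes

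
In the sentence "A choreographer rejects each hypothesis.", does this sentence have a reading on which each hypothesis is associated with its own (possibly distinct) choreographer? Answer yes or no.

The described interpretation is the *each hypothesis* > *a choreographer* scoping.
Both DPs are arguments of the same predicate; there is no clause or island boundary between them.
Ordinary QR to a clause-peripheral position gives the wide-scope LF for the lower DP.
The sentence is scopally ambiguous between *a choreographer* > *each hypothesis* and *each hypothesis* > *a choreographer*.

Yes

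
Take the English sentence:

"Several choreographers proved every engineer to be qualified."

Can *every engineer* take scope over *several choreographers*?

Yes

*every engineer* is the subject of an ECM infinitive — the infinitival complement of an ECM verb is not a scope island, so *every engineer* can raise into the matrix clause.
No island intervenes, so both surface and inverse scope are derivable.
The sentence is scopally ambiguous between *several choreographers* > *every engineer* and *every engineer* > *several choreographers*.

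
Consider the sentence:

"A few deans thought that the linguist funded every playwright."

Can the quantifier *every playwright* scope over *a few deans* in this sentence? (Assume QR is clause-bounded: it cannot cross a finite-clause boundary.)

No

*every playwright* occurs within the finite complement clause *that the linguist funded every playwright*.
Finite CP is the ceiling for QR here, by assumption.
*every playwright* is confined to the island and cannot take scope over *a few deans*.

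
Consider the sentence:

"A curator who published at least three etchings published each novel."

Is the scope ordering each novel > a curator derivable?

*each novel* sits in the matrix clause, not in the relative clause on *a curator*.
Clause-internal QR can adjoin the lower DP above the subject, yielding the inverse reading.

Yes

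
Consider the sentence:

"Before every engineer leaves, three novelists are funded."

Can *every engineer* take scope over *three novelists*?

No

*every engineer* is embedded in the adjunct clause *before every engineer leaves*.
Adjunct clauses are scope islands: a quantifier inside an adjunct cannot raise into the matrix clause.
There is no licit LF on which *every engineer* c-commands *three novelists*.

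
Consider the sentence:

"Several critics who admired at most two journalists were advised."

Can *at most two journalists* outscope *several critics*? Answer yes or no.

No

The target quantifier *at most two journalists* is part of the relative clause *who admired at most two journalists*.
QR out of a relative clause is ruled out by the relative-clause island constraint.
Hence only narrow scope for *at most two journalists* (under *several critics*) survives.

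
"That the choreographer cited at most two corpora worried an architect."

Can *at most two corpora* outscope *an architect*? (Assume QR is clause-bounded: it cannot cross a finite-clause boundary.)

No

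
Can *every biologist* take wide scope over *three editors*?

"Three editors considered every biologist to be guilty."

Yes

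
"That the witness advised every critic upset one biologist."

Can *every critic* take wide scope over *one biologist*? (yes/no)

No

*every critic* sits inside the sentential subject *that the witness advised every critic*.
The subject-island constraint blocks QR out of a clausal subject.
The ordering *every critic* > *one biologist* is therefore underivable.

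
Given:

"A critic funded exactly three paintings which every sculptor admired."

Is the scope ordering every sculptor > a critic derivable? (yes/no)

No

The DP *every sculptor* is contained in the relative clause *which every sculptor admired* modifying *exactly three paintings*.
A relative clause is a scope island — quantifier raising cannot cross its boundary.
There is no licit LF on which *every sculptor* c-commands *a critic*.
(Only the surface reading survives: one fixed critic with respect to all the relevant sculptors.)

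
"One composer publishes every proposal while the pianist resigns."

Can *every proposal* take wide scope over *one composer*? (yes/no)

Yes

The adjunct island is irrelevant here — *every proposal* and *one composer* are both in the matrix clause.
Since no island is crossed, the inverse ordering is licensed alongside surface scope.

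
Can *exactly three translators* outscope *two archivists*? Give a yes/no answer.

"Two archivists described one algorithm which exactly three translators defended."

*exactly three translators* sits inside the relative clause *which exactly three translators defended* modifying *one algorithm*.
Relative clauses are scope islands: a quantifier cannot QR out of a relative clause to take scope in the matrix clause.
The inverse ordering *exactly three translators* > *two archivists* is therefore underivable.

No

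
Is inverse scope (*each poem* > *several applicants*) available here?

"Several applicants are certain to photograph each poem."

Yes

Infinitival complements of raising predicates do not block QR; *each poem* and *several applicants* are effectively clausemates.
Clause-internal QR can adjoin the lower DP above the subject, yielding the inverse reading.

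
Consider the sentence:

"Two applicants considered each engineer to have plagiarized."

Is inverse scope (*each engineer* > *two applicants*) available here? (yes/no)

*each engineer* is the subject of an ECM infinitive — the infinitival complement of an ECM verb is not a scope island, so *each engineer* can raise into the matrix clause.
Nothing blocks QR of the lower DP to a position above the higher one, so inverse scope is available.

Yes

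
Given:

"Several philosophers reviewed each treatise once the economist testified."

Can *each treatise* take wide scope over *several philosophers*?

Yes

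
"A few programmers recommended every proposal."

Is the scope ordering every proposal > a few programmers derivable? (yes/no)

Yes

*every proposal* is the matrix object and *a few programmers* the matrix subject; the two are clausemates.
With no island boundary between them, the object can take inverse scope over the subject via ordinary QR within the clause.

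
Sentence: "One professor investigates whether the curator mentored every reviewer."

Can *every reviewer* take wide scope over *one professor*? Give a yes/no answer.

No

*every reviewer* sits inside the embedded question *whether the curator mentored every reviewer*.
Embedded questions are wh-islands: a quantifier inside an indirect question cannot QR into the matrix clause.
*every reviewer* is confined to the island and cannot take scope over *one professor*.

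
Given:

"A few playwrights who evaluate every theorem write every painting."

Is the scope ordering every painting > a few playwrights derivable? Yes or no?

*every painting* is a matrix argument; only *a few playwrights* is modified by the relative clause *who evaluate every theorem*, so the RC island is irrelevant to the target quantifier.
Ordinary QR to a clause-peripheral position gives the wide-scope LF for the lower DP.
Both orderings are possible: *a few playwrights* > *every painting* and *every painting* > *a few playwrights*.

Yes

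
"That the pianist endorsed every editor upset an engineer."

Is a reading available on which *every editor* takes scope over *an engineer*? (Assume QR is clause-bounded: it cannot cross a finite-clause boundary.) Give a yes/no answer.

No

*every editor* occurs within the sentential subject *that the pianist endorsed every editor*.
The Sentential Subject Constraint rules out raising the quantifier out of the that-clause subject.
The ordering *every editor* > *an engineer* is therefore underivable.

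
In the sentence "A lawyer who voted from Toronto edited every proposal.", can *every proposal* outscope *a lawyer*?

The relative clause *who voted from Toronto* modifies *a lawyer*, but *every proposal* is not inside that relative clause — it is an argument of the matrix verb.
No island intervenes, so both surface and inverse scope are derivable.

Yes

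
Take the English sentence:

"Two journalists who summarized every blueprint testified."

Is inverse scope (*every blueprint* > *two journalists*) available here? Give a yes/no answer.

*every blueprint* sits inside the relative clause *who summarized every blueprint*.
A relative clause is a scope island — quantifier raising cannot cross its boundary.
The inverse ordering *every blueprint* > *two journalists* is therefore underivable.

No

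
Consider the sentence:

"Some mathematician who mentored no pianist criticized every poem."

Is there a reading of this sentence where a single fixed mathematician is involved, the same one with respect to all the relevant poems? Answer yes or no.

Yes

The paraphrase describes the scope ordering *some mathematician* > *every poem*.
That is the surface-scope ordering, which is always one of the available readings — island constraints only ever restrict inverse scope.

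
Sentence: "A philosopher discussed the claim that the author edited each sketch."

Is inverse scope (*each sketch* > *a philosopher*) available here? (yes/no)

*each sketch* is embedded in the complex NP *the claim that the author edited each sketch*.
Since the clause is the complement of a nominal head, the CNPC blocks scope extraction.
There is no licit LF on which *each sketch* c-commands *a philosopher*.

No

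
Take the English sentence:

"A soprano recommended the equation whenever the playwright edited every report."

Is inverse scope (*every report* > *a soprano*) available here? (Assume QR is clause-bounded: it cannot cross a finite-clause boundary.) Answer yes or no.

No

Structurally, *every report* is inside the adjunct clause *whenever the playwright edited every report*.
Since the clause is an adjunct (not a complement), the Adjunct Condition blocks QR across its edge.
*every report* is confined to the island and cannot take scope over *a soprano*.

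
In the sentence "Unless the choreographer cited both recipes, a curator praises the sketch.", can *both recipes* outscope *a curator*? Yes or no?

No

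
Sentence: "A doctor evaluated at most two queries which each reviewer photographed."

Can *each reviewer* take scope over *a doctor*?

No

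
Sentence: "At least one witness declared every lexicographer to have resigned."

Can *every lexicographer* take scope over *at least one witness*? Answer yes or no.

Yes

ECM infinitives lack a CP barrier, so *every lexicographer* can QR over the matrix subject *at least one witness*.
Ordinary QR to a clause-peripheral position gives the wide-scope LF for the lower DP.
Both orderings are possible: *at least one witness* > *every lexicographer* and *every lexicographer* > *at least one witness*.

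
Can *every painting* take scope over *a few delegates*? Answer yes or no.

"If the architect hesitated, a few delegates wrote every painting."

The adjunct clause does not contain *every painting*, which is the matrix object.
With no island boundary between them, the object can take inverse scope over the subject via ordinary QR within the clause.
Both orderings are possible: *a few delegates* > *every painting* and *every painting* > *a few delegates*.

Yes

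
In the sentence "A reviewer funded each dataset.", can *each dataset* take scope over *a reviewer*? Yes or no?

Yes

*a reviewer* and *each dataset* are co-arguments of the matrix verb, with nothing but a clause-internal boundary between them.
Clause-internal QR can adjoin the lower DP above the subject, yielding the inverse reading.
Both orderings are possible: *a reviewer* > *each dataset* and *each dataset* > *a reviewer*.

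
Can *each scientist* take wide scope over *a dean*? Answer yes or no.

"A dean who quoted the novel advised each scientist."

Yes

*each scientist* sits in the matrix clause, not in the relative clause on *a dean*.
No island intervenes, so both surface and inverse scope are derivable.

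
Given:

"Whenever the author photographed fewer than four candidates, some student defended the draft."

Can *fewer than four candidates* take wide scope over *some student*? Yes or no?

No

*fewer than four candidates* sits inside the adjunct clause *whenever the author photographed fewer than four candidates*.
The adjunct-island constraint bars QR out of an adverbial clause.
The ordering *fewer than four candidates* > *some student* is therefore underivable.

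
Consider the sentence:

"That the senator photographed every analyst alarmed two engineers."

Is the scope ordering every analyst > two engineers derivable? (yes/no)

No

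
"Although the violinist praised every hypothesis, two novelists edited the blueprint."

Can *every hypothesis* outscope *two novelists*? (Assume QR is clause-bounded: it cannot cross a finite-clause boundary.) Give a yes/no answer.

No

*every hypothesis* sits inside the adjunct clause *although the violinist praised every hypothesis*.
Adjuncts are opaque for quantifier raising; a quantifier in an adjunct stays inside it.
So *every hypothesis* cannot raise to a position above *two novelists*.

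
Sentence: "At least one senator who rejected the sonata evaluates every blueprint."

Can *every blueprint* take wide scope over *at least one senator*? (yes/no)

Yes

*every blueprint* is a matrix argument; only *at least one senator* is modified by the relative clause *who rejected the sonata*, so the RC island is irrelevant to the target quantifier.
QR within a single clause is free, so the lower quantifier may take scope over the higher one.
Both orderings are possible: *at least one senator* > *every blueprint* and *every blueprint* > *at least one senator*.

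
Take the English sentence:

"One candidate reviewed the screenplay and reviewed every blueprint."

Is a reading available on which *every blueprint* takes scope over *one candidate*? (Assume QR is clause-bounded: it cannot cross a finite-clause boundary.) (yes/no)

The target quantifier *every blueprint* is part of one conjunct of the coordinate structure (*reviewed every blueprint*).
Coordinate structures are islands for non-across-the-board movement, QR included.
The inverse ordering *every blueprint* > *one candidate* is therefore underivable.

No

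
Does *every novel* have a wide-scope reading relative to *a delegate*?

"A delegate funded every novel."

Yes

*a delegate* and *every novel* are co-arguments of the matrix verb, with nothing but a clause-internal boundary between them.
Clause-internal QR can adjoin the lower DP above the subject, yielding the inverse reading.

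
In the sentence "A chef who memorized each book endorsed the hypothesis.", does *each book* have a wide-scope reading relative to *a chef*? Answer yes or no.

*each book* sits inside the relative clause *who memorized each book*.
QR out of a relative clause is ruled out by the relative-clause island constraint.
There is no licit LF on which *each book* c-commands *a chef*.

No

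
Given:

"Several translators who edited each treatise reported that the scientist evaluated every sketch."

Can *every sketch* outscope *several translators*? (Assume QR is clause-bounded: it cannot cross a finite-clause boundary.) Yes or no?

The DP *every sketch* is contained in the finite complement clause *that the scientist evaluated every sketch*.
With QR restricted to its own tensed clause, the embedded quantifier cannot reach a matrix scope position.
Hence only narrow scope for *every sketch* (under *several translators*) survives.

No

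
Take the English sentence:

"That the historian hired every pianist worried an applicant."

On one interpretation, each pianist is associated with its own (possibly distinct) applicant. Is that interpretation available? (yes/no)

No

The paraphrase describes the scope ordering *every pianist* > *an applicant*.
*every pianist* occurs within the sentential subject *that the historian hired every pianist*.
Subjects — clausal subjects included — are islands for extraction, and QR is no exception.
*every pianist* > *an applicant* would require crossing that boundary, which is illicit.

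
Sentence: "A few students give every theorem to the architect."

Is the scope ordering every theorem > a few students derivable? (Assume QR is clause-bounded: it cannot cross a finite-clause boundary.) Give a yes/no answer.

Both DPs are arguments of the same predicate; there is no clause or island boundary between them.
Clause-internal QR can adjoin the lower DP above the subject, yielding the inverse reading.
So *every theorem* > *a few students* is among the available readings.

Yes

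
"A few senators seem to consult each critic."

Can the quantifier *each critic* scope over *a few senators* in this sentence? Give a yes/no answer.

Yes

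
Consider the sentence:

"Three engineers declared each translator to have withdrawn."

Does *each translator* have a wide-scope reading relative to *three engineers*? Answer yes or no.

Yes

This is an ECM construction: *each translator* is the infinitival subject, Case-marked by the matrix verb, and the infinitive is transparent for QR.
Ordinary QR to a clause-peripheral position gives the wide-scope LF for the lower DP.
Both orderings are possible: *three engineers* > *each translator* and *each translator* > *three engineers*.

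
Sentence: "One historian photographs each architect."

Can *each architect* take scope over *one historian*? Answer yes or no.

*one historian* and *each architect* are co-arguments of the matrix verb, with nothing but a clause-internal boundary between them.
With no island boundary between them, the object can take inverse scope over the subject via ordinary QR within the clause.

Yes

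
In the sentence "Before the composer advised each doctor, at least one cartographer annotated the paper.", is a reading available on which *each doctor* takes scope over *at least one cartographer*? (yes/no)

*each doctor* is embedded in the adjunct clause *before the composer advised each doctor*.
Adjunct clauses are scope islands: a quantifier inside an adjunct cannot raise into the matrix clause.
There is no licit LF on which *each doctor* c-commands *at least one cartographer*.

No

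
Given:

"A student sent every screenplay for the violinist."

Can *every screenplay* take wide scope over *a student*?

*every screenplay* and *a student* are in the same minimal clause.
Ordinary QR to a clause-peripheral position gives the wide-scope LF for the lower DP.

Yes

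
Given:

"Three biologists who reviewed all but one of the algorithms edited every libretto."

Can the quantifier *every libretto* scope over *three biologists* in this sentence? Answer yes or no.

Yes

Although the sentence contains a relative clause (*who reviewed all but one of the algorithms*), *every libretto* is outside it, in the matrix VP.
QR within a single clause is free, so the lower quantifier may take scope over the higher one.
Both orderings are possible: *three biologists* > *every libretto* and *every libretto* > *three biologists*.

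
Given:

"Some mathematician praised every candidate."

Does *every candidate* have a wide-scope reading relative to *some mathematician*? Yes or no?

Both DPs are arguments of the same predicate; there is no clause or island boundary between them.
Ordinary QR to a clause-peripheral position gives the wide-scope LF for the lower DP.

Yes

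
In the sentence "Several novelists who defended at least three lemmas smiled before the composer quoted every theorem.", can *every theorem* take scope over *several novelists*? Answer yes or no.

No

*every theorem* occurs within the adjunct clause *before the composer quoted every theorem*.
Since the clause is an adjunct (not a complement), the Adjunct Condition blocks QR across its edge.
The inverse ordering *every theorem* > *several novelists* is therefore underivable.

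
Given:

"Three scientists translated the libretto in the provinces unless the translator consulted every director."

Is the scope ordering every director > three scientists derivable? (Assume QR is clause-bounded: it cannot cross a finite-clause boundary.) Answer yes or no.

No

Structurally, *every director* is inside the adjunct clause *unless the translator consulted every director*.
Scope out of an adjunct clause is unavailable: QR respects the adjunct-island constraint.
There is no licit LF on which *every director* c-commands *three scientists*.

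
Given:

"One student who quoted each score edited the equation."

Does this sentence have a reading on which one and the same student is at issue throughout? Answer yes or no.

Yes

This is the *one student* > *each score* reading.
That is the surface-scope ordering, which is always one of the available readings — island constraints only ever restrict inverse scope.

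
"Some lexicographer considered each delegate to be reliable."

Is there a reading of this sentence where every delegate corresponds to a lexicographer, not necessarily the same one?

The described interpretation is the *each delegate* > *some lexicographer* scoping.
ECM infinitives lack a CP barrier, so *each delegate* can QR over the matrix subject *some lexicographer*.
With no island boundary between them, the object can take inverse scope over the subject via ordinary QR within the clause.

Yes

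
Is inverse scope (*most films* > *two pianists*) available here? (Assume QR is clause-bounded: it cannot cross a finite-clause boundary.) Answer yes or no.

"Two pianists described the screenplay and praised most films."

The DP *most films* is contained in one conjunct of the coordinate structure (*praised most films*).
QR out of a conjunct would have to apply non-ATB, which the CSC forbids.
*most films* > *two pianists* would require crossing that boundary, which is illicit.

No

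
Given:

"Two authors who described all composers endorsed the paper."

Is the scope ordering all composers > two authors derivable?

No

*all composers* occurs within the relative clause *who described all composers*.
A relative clause is a scope island — quantifier raising cannot cross its boundary.
*all composers* > *two authors* would require crossing that boundary, which is illicit.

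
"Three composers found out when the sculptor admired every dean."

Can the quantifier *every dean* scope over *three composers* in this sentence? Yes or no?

No

*every dean* occurs within the embedded question *when the sculptor admired every dean*.
Embedded wh-clauses are opaque for QR, so the quantifier stays inside the question.
So *every dean* cannot raise to a position above *three composers*.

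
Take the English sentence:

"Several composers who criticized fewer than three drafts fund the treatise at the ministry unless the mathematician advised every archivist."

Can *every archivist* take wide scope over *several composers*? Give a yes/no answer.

Structurally, *every archivist* is inside the adjunct clause *unless the mathematician advised every archivist*.
Scope out of an adjunct clause is unavailable: QR respects the adjunct-island constraint.
*every archivist* is confined to the island and cannot take scope over *several composers*.

No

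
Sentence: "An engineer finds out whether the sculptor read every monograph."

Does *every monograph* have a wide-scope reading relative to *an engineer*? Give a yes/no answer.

No

*every monograph* occurs within the embedded question *whether the sculptor read every monograph*.
Embedded wh-clauses are opaque for QR, so the quantifier stays inside the question.
*every monograph* > *an engineer* would require crossing that boundary, which is illicit.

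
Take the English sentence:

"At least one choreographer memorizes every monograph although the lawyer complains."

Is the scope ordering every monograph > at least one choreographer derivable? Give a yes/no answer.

Yes

The adjunct island is irrelevant here — *every monograph* and *at least one choreographer* are both in the matrix clause.
No island intervenes, so both surface and inverse scope are derivable.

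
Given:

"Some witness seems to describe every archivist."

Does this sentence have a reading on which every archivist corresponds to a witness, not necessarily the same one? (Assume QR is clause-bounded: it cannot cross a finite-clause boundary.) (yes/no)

This is the *every archivist* > *some witness* reading.
Raising constructions are monoclausal for scope purposes; *every archivist* is not separated from *some witness* by any island.
Ordinary QR to a clause-peripheral position gives the wide-scope LF for the lower DP.
So *every archivist* > *some witness* is among the available readings.

Yes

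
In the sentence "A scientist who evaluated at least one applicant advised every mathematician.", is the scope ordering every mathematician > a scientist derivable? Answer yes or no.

The RC *who evaluated at least one applicant* is an island, but *every mathematician* is not inside it — it is the matrix object, a clausemate of *a scientist*.
Clause-internal QR can adjoin the lower DP above the subject, yielding the inverse reading.
Both orderings are possible: *a scientist* > *every mathematician* and *every mathematician* > *a scientist*.

Yes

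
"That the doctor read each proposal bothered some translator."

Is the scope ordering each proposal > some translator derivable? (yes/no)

No

Structurally, *each proposal* is inside the sentential subject *that the doctor read each proposal*.
Clausal subjects are scope islands; QR from inside the subject into the matrix is barred.
*each proposal* > *some translator* would require crossing that boundary, which is illicit.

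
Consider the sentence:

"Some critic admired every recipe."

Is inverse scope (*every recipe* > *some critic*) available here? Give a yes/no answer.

*every recipe* is the matrix object and *some critic* the matrix subject; the two are clausemates.
Ordinary QR to a clause-peripheral position gives the wide-scope LF for the lower DP.
So *every recipe* > *some critic* is among the available readings.

Yes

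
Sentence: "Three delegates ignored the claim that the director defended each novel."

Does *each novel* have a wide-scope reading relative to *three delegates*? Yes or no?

No

Structurally, *each novel* is inside the complex NP *the claim that the director defended each novel*.
Since the clause is the complement of a nominal head, the CNPC blocks scope extraction.
So *each novel* cannot raise to a position above *three delegates*.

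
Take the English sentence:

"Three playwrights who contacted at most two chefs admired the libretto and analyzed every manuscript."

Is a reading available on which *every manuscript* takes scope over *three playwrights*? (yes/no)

*every manuscript* sits inside one conjunct of the coordinate structure (*analyzed every manuscript*).
Coordinate structures are islands for non-across-the-board movement, QR included.
There is no licit LF on which *every manuscript* c-commands *three playwrights*.

No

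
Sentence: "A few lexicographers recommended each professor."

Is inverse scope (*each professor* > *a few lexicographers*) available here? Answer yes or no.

*each professor* and *a few lexicographers* are in the same minimal clause.
Nothing blocks QR of the lower DP to a position above the higher one, so inverse scope is available.

Yes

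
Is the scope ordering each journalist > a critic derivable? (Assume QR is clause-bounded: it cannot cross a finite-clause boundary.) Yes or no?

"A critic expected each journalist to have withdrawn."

*each journalist* is an ECM subject; ECM complements are not islands, and the embedded quantifier may take matrix scope.
Nothing blocks QR of the lower DP to a position above the higher one, so inverse scope is available.

Yes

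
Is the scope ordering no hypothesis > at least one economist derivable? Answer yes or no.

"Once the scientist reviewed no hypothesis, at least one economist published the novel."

*no hypothesis* occurs within the adjunct clause *once the scientist reviewed no hypothesis*.
Adverbial clauses are not L-marked, so they are barriers for QR — the quantifier cannot escape the adjunct.
*no hypothesis* is confined to the island and cannot take scope over *at least one economist*.

No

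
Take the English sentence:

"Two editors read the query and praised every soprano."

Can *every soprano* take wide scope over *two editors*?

*every soprano* is embedded in one conjunct of the coordinate structure (*praised every soprano*).
The Coordinate Structure Constraint blocks movement (including QR) out of a single conjunct.
*every soprano* is confined to the island and cannot take scope over *two editors*.

No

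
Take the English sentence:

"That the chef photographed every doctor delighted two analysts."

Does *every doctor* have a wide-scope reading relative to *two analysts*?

No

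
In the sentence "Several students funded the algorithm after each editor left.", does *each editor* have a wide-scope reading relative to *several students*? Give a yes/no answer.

*each editor* is embedded in the adjunct clause *after each editor left*.
Scope out of an adjunct clause is unavailable: QR respects the adjunct-island constraint.
The inverse ordering *each editor* > *several students* is therefore underivable.

No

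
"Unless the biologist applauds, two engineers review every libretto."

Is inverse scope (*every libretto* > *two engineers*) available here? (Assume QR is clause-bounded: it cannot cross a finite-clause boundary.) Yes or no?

Although there is an adjunct clause, *every libretto* is in the main clause, not inside the adjunct.
Ordinary QR to a clause-peripheral position gives the wide-scope LF for the lower DP.

Yes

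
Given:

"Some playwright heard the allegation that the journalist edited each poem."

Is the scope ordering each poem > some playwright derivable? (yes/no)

No

*each poem* sits inside the complex NP *the allegation that the journalist edited each poem*.
The Complex NP Constraint bars QR out of the complement clause of a noun.
*each poem* > *some playwright* would require crossing that boundary, which is illicit.
(Only the surface reading survives: one fixed playwright with respect to all the relevant poems.)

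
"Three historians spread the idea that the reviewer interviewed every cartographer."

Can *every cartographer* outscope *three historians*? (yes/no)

The DP *every cartographer* is contained in the complex NP *the idea that the reviewer interviewed every cartographer*.
Noun-complement clauses are scope islands (the Complex NP Constraint): a quantifier inside one cannot scope into the matrix.
The inverse ordering *every cartographer* > *three historians* is therefore underivable.

No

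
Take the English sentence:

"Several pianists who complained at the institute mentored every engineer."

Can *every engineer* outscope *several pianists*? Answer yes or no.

*every engineer* sits in the matrix clause, not in the relative clause on *several pianists*.
QR within a single clause is free, so the lower quantifier may take scope over the higher one.
The sentence is scopally ambiguous between *several pianists* > *every engineer* and *every engineer* > *several pianists*.

Yes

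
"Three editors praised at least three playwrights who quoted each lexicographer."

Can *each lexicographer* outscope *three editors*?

*each lexicographer* occurs within the relative clause *who quoted each lexicographer* modifying *at least three playwrights*.
Relative clauses are scope islands: a quantifier cannot QR out of a relative clause to take scope in the matrix clause.
So the wide-scope reading for *each lexicographer* is blocked.

No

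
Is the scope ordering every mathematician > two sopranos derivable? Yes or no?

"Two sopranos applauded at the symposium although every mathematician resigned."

No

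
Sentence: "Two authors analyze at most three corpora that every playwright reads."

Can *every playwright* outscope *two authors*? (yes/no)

*every playwright* is embedded in the relative clause *that every playwright reads* modifying *at most three corpora*.
Quantifiers inside a relative clause are trapped there; the RC boundary blocks QR.
So *every playwright* cannot raise to a position above *two authors*.

No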